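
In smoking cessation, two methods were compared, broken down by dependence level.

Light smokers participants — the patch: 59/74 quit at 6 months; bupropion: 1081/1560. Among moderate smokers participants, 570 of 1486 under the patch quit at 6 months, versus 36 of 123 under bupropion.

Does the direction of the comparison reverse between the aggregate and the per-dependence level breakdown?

Yes

Light smokers: the patch 59/74 = 79.7%, bupropion 1081/1560 = 69.3% → the patch
Moderate smokers: the patch 570/1486 = 38.4%, bupropion 36/123 = 29.3% → the patch
Overall: the patch 629/1560 = 40.3%, bupropion 1117/1683 = 66.4% → bupropion
The patch wins each dependence group but bupropion wins overall — the comparison reverses. The patch's participants skew toward moderate smokers, which has a lower base rate.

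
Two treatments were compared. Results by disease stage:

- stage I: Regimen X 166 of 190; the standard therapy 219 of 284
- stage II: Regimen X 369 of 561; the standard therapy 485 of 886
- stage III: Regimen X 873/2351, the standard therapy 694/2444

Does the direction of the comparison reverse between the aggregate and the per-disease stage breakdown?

No

Stage I: Regimen X 166/190 = 87.4%, the standard therapy 219/284 = 77.1% → Regimen X
Stage II: Regimen X 369/561 = 65.8%, the standard therapy 485/886 = 54.7% → Regimen X
Stage III: Regimen X 873/2351 = 37.1%, the standard therapy 694/2444 = 28.4% → Regimen X
Overall: Regimen X 1408/3102 = 45.4%, the standard therapy 1398/3614 = 38.7% → Regimen X
Regimen X wins overall and in every disease group — no reversal.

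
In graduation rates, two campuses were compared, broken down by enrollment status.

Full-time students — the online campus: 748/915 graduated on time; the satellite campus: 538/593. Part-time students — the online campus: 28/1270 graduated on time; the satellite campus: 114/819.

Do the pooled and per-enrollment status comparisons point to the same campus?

Yes

Full-time: the online campus 748/915 = 81.7%, the satellite campus 538/593 = 90.7% → the satellite campus
Part-time: the online campus 28/1270 = 2.2%, the satellite campus 114/819 = 13.9% → the satellite campus
Overall: the online campus 776/2185 = 35.5%, the satellite campus 652/1412 = 46.2% → the satellite campus
The satellite campus wins overall and in every enrollment group — no reversal.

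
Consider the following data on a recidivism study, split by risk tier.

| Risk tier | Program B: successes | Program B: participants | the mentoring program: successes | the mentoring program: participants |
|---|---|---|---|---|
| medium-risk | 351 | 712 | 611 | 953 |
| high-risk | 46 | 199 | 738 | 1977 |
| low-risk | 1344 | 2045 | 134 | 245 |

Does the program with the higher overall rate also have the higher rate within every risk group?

Medium-risk: Program B 351/712 = 49.3%, the mentoring program 611/953 = 64.1% → the mentoring program
High-risk: Program B 46/199 = 23.1%, the mentoring program 738/1977 = 37.3% → the mentoring program
Low-risk: Program B 1344/2045 = 65.7%, the mentoring program 134/245 = 54.7% → Program B
Overall: Program B 1741/2956 = 58.9%, the mentoring program 1483/3175 = 46.7% → Program B
Neither sweeps: Program B wins 1 of 3 groups, the mentoring program wins 2. Program B wins overall but not every group — no Simpson reversal.

No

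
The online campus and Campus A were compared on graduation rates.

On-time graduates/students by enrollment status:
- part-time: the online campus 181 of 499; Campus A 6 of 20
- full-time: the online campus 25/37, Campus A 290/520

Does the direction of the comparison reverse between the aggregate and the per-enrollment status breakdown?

Part-time: the online campus 181/499 = 36.3%, Campus A 6/20 = 30.0% → the online campus
Full-time: the online campus 25/37 = 67.6%, Campus A 290/520 = 55.8% → the online campus
Overall: the online campus 206/536 = 38.4%, Campus A 296/540 = 54.8% → Campus A
The online campus wins each enrollment group but Campus A wins overall — the comparison reverses. The online campus's students skew toward part-time, which has a lower base rate.

Yes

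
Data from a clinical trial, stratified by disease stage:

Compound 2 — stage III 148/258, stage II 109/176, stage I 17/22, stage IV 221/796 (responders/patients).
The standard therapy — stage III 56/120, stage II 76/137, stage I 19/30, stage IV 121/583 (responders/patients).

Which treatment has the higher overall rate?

Compound 2

Stage III: Compound 2 148/258 = 57.4%, the standard therapy 56/120 = 46.7% → Compound 2
Stage II: Compound 2 109/176 = 61.9%, the standard therapy 76/137 = 55.5% → Compound 2
Stage I: Compound 2 17/22 = 77.3%, the standard therapy 19/30 = 63.3% → Compound 2
Stage IV: Compound 2 221/796 = 27.8%, the standard therapy 121/583 = 20.8% → Compound 2
Overall: Compound 2 495/1252 = 39.5%, the standard therapy 272/870 = 31.3% → Compound 2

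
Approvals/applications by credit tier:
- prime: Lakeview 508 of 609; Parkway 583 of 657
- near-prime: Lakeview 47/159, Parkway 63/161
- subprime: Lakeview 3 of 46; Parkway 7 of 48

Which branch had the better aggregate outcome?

Parkway

Prime: Lakeview 508/609 = 83.4%, Parkway 583/657 = 88.7% → Parkway
Near-prime: Lakeview 47/159 = 29.6%, Parkway 63/161 = 39.1% → Parkway
Subprime: Lakeview 3/46 = 6.5%, Parkway 7/48 = 14.6% → Parkway
Overall: Lakeview 558/814 = 68.6%, Parkway 653/866 = 75.4% → Parkway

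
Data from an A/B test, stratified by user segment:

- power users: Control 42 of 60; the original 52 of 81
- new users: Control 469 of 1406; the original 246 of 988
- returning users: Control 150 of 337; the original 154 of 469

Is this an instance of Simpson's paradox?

No

Power users: Control 42/60 = 70.0%, the original 52/81 = 64.2% → Control
New users: Control 469/1406 = 33.4%, the original 246/988 = 24.9% → Control
Returning users: Control 150/337 = 44.5%, the original 154/469 = 32.8% → Control
Overall: Control 661/1803 = 36.7%, the original 452/1538 = 29.4% → Control
Control wins overall and in every user group — no reversal.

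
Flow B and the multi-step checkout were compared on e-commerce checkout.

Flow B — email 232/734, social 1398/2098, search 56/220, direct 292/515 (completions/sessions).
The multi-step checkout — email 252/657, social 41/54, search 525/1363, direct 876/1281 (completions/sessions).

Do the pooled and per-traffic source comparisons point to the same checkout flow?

Email: Flow B 232/734 = 31.6%, the multi-step checkout 252/657 = 38.4% → the multi-step checkout
Social: Flow B 1398/2098 = 66.6%, the multi-step checkout 41/54 = 75.9% → the multi-step checkout
Search: Flow B 56/220 = 25.5%, the multi-step checkout 525/1363 = 38.5% → the multi-step checkout
Direct: Flow B 292/515 = 56.7%, the multi-step checkout 876/1281 = 68.4% → the multi-step checkout
Overall: Flow B 1978/3567 = 55.5%, the multi-step checkout 1694/3355 = 50.5% → Flow B
The multi-step checkout wins each traffic group but Flow B wins overall — the comparison reverses. The multi-step checkout's sessions skew toward search, which has a lower base rate.

No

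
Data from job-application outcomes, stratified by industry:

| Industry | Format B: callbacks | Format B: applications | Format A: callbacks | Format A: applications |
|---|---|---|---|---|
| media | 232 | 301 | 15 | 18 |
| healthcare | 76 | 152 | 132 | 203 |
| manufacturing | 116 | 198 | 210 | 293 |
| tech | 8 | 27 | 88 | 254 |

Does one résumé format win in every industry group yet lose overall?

Yes

Media: Format B 232/301 = 77.1%, Format A 15/18 = 83.3% → Format A
Healthcare: Format B 76/152 = 50.0%, Format A 132/203 = 65.0% → Format A
Manufacturing: Format B 116/198 = 58.6%, Format A 210/293 = 71.7% → Format A
Tech: Format B 8/27 = 29.6%, Format A 88/254 = 34.6% → Format A
Overall: Format B 432/678 = 63.7%, Format A 445/768 = 57.9% → Format B
Format A wins each industry group but Format B wins overall — the comparison reverses. Format A's applications skew toward tech, which has a lower base rate.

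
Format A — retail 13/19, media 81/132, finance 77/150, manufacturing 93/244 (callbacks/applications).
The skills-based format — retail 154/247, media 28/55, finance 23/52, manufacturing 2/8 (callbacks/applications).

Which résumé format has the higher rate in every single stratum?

Retail: Format A 13/19 = 68.4%, the skills-based format 154/247 = 62.3% → Format A
Media: Format A 81/132 = 61.4%, the skills-based format 28/55 = 50.9% → Format A
Finance: Format A 77/150 = 51.3%, the skills-based format 23/52 = 44.2% → Format A
Manufacturing: Format A 93/244 = 38.1%, the skills-based format 2/8 = 25.0% → Format A
Format A has the higher rate in all 4 groups.

Format A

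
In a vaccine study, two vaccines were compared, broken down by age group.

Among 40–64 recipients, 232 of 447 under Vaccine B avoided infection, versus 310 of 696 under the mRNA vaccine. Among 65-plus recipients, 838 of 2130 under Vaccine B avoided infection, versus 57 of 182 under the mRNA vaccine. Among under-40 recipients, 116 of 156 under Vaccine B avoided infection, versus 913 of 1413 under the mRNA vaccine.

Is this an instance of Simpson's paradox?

40–64: Vaccine B 232/447 = 51.9%, the mRNA vaccine 310/696 = 44.5% → Vaccine B
65-plus: Vaccine B 838/2130 = 39.3%, the mRNA vaccine 57/182 = 31.3% → Vaccine B
Under-40: Vaccine B 116/156 = 74.4%, the mRNA vaccine 913/1413 = 64.6% → Vaccine B
Overall: Vaccine B 1186/2733 = 43.4%, the mRNA vaccine 1280/2291 = 55.9% → the mRNA vaccine
Vaccine B wins each age group but the mRNA vaccine wins overall — the comparison reverses. Vaccine B's recipients skew toward 65-plus, which has a lower base rate.

Yes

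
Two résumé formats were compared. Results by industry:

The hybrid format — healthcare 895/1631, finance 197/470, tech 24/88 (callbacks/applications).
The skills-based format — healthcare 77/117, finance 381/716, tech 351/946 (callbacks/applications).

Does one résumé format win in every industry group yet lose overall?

Yes

Healthcare: the hybrid format 895/1631 = 54.9%, the skills-based format 77/117 = 65.8% → the skills-based format
Finance: the hybrid format 197/470 = 41.9%, the skills-based format 381/716 = 53.2% → the skills-based format
Tech: the hybrid format 24/88 = 27.3%, the skills-based format 351/946 = 37.1% → the skills-based format
Overall: the hybrid format 1116/2189 = 51.0%, the skills-based format 809/1779 = 45.5% → the hybrid format
The skills-based format wins each industry group but the hybrid format wins overall — the comparison reverses. The skills-based format's applications skew toward tech, which has a lower base rate.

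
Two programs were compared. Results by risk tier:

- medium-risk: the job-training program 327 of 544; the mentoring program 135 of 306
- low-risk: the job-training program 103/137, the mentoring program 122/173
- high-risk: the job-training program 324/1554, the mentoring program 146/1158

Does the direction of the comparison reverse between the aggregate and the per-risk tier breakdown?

No

Medium-risk: the job-training program 327/544 = 60.1%, the mentoring program 135/306 = 44.1% → the job-training program
Low-risk: the job-training program 103/137 = 75.2%, the mentoring program 122/173 = 70.5% → the job-training program
High-risk: the job-training program 324/1554 = 20.8%, the mentoring program 146/1158 = 12.6% → the job-training program
Overall: the job-training program 754/2235 = 33.7%, the mentoring program 403/1637 = 24.6% → the job-training program
The job-training program wins overall and in every risk group — no reversal.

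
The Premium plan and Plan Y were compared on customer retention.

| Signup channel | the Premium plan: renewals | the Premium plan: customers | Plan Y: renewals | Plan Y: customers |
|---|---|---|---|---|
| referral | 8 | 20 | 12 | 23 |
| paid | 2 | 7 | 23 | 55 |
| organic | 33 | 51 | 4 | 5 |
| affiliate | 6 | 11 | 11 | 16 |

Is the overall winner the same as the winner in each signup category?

Referral: the Premium plan 8/20 = 40.0%, Plan Y 12/23 = 52.2% → Plan Y
Paid: the Premium plan 2/7 = 28.6%, Plan Y 23/55 = 41.8% → Plan Y
Organic: the Premium plan 33/51 = 64.7%, Plan Y 4/5 = 80.0% → Plan Y
Affiliate: the Premium plan 6/11 = 54.5%, Plan Y 11/16 = 68.8% → Plan Y
Overall: the Premium plan 49/89 = 55.1%, Plan Y 50/99 = 50.5% → the Premium plan
Plan Y wins each signup group but the Premium plan wins overall — the comparison reverses. Plan Y's customers skew toward paid, which has a lower base rate.

No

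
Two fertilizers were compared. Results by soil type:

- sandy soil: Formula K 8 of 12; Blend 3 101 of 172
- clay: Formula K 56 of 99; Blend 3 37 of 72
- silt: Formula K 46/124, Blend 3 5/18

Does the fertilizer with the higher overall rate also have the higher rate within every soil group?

No

Sandy soil: Formula K 8/12 = 66.7%, Blend 3 101/172 = 58.7% → Formula K
Clay: Formula K 56/99 = 56.6%, Blend 3 37/72 = 51.4% → Formula K
Silt: Formula K 46/124 = 37.1%, Blend 3 5/18 = 27.8% → Formula K
Overall: Formula K 110/235 = 46.8%, Blend 3 143/262 = 54.6% → Blend 3
Formula K wins each soil group but Blend 3 wins overall — the comparison reverses. Formula K's plots skew toward silt, which has a lower base rate.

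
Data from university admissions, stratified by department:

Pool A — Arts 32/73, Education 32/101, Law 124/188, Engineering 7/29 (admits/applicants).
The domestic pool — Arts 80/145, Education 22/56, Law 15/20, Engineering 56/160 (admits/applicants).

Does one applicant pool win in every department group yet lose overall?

Yes

Arts: Pool A 32/73 = 43.8%, the domestic pool 80/145 = 55.2% → the domestic pool
Education: Pool A 32/101 = 31.7%, the domestic pool 22/56 = 39.3% → the domestic pool
Law: Pool A 124/188 = 66.0%, the domestic pool 15/20 = 75.0% → the domestic pool
Engineering: Pool A 7/29 = 24.1%, the domestic pool 56/160 = 35.0% → the domestic pool
Overall: Pool A 195/391 = 49.9%, the domestic pool 173/381 = 45.4% → Pool A
The domestic pool wins each department group but Pool A wins overall — the comparison reverses. The domestic pool's applicants skew toward Engineering, which has a lower base rate.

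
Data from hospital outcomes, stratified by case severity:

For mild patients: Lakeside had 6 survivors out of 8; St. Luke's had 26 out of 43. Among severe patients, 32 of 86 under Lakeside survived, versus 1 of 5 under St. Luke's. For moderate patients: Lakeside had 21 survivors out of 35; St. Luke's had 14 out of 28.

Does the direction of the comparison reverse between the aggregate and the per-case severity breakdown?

Mild: Lakeside 6/8 = 75.0%, St. Luke's 26/43 = 60.5% → Lakeside
Severe: Lakeside 32/86 = 37.2%, St. Luke's 1/5 = 20.0% → Lakeside
Moderate: Lakeside 21/35 = 60.0%, St. Luke's 14/28 = 50.0% → Lakeside
Overall: Lakeside 59/129 = 45.7%, St. Luke's 41/76 = 53.9% → St. Luke's
Lakeside wins each case group but St. Luke's wins overall — the comparison reverses. Lakeside's patients skew toward severe, which has a lower base rate.

Yes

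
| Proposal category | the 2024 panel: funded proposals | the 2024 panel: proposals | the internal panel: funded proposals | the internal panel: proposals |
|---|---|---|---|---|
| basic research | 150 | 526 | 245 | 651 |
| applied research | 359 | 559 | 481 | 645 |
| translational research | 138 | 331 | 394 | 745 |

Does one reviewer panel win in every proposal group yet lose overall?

No

Basic research: the 2024 panel 150/526 = 28.5%, the internal panel 245/651 = 37.6% → the internal panel
Applied research: the 2024 panel 359/559 = 64.2%, the internal panel 481/645 = 74.6% → the internal panel
Translational research: the 2024 panel 138/331 = 41.7%, the internal panel 394/745 = 52.9% → the internal panel
Overall: the 2024 panel 647/1416 = 45.7%, the internal panel 1120/2041 = 54.9% → the internal panel
The internal panel wins overall and in every proposal group — no reversal.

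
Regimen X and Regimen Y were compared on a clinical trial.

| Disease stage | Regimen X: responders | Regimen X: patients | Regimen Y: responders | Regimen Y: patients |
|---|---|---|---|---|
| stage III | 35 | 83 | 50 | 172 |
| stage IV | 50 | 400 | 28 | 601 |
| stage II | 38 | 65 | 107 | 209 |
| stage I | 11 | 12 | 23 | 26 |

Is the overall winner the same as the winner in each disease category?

Yes

Stage III: Regimen X 35/83 = 42.2%, Regimen Y 50/172 = 29.1% → Regimen X
Stage IV: Regimen X 50/400 = 12.5%, Regimen Y 28/601 = 4.7% → Regimen X
Stage II: Regimen X 38/65 = 58.5%, Regimen Y 107/209 = 51.2% → Regimen X
Stage I: Regimen X 11/12 = 91.7%, Regimen Y 23/26 = 88.5% → Regimen X
Overall: Regimen X 134/560 = 23.9%, Regimen Y 208/1008 = 20.6% → Regimen X
Regimen X wins overall and in every disease group — no reversal.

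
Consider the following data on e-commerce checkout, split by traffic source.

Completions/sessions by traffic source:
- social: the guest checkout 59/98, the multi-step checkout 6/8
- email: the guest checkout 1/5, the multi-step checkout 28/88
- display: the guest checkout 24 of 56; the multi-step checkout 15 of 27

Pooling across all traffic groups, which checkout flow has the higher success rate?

the guest checkout

Social: the guest checkout 59/98 = 60.2%, the multi-step checkout 6/8 = 75.0% → the multi-step checkout
Email: the guest checkout 1/5 = 20.0%, the multi-step checkout 28/88 = 31.8% → the multi-step checkout
Display: the guest checkout 24/56 = 42.9%, the multi-step checkout 15/27 = 55.6% → the multi-step checkout
Overall: the guest checkout 84/159 = 52.8%, the multi-step checkout 49/123 = 39.8% → the guest checkout
(The multi-step checkout wins every traffic group but the guest checkout wins overall — the multi-step checkout's sessions skew toward the low-rate email group.)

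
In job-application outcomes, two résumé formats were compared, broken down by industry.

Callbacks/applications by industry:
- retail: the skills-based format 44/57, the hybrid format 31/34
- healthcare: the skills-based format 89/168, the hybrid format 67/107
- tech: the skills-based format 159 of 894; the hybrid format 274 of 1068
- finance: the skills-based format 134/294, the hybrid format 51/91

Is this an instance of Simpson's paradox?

No

Retail: the skills-based format 44/57 = 77.2%, the hybrid format 31/34 = 91.2% → the hybrid format
Healthcare: the skills-based format 89/168 = 53.0%, the hybrid format 67/107 = 62.6% → the hybrid format
Tech: the skills-based format 159/894 = 17.8%, the hybrid format 274/1068 = 25.7% → the hybrid format
Finance: the skills-based format 134/294 = 45.6%, the hybrid format 51/91 = 56.0% → the hybrid format
Overall: the skills-based format 426/1413 = 30.1%, the hybrid format 423/1300 = 32.5% → the hybrid format
The hybrid format wins overall and in every industry group — no reversal.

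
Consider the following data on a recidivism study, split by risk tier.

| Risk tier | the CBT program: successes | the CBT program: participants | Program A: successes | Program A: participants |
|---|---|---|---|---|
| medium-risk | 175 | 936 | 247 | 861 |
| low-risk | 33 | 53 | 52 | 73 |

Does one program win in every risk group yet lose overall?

Medium-risk: the CBT program 175/936 = 18.7%, Program A 247/861 = 28.7% → Program A
Low-risk: the CBT program 33/53 = 62.3%, Program A 52/73 = 71.2% → Program A
Overall: the CBT program 208/989 = 21.0%, Program A 299/934 = 32.0% → Program A
Program A wins overall and in every risk group — no reversal.

No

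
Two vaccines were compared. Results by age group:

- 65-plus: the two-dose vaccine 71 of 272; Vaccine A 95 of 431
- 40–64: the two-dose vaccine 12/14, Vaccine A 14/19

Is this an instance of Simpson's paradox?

65-plus: the two-dose vaccine 71/272 = 26.1%, Vaccine A 95/431 = 22.0% → the two-dose vaccine
40–64: the two-dose vaccine 12/14 = 85.7%, Vaccine A 14/19 = 73.7% → the two-dose vaccine
Overall: the two-dose vaccine 83/286 = 29.0%, Vaccine A 109/450 = 24.2% → the two-dose vaccine
The two-dose vaccine wins overall and in every age group — no reversal.

No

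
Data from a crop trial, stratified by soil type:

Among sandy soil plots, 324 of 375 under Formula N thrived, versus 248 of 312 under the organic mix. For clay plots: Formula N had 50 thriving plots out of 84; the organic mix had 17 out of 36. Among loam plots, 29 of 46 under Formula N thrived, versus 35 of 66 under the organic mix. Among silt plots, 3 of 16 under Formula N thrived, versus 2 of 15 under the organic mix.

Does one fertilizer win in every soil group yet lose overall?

Sandy soil: Formula N 324/375 = 86.4%, the organic mix 248/312 = 79.5% → Formula N
Clay: Formula N 50/84 = 59.5%, the organic mix 17/36 = 47.2% → Formula N
Loam: Formula N 29/46 = 63.0%, the organic mix 35/66 = 53.0% → Formula N
Silt: Formula N 3/16 = 18.8%, the organic mix 2/15 = 13.3% → Formula N
Overall: Formula N 406/521 = 77.9%, the organic mix 302/429 = 70.4% → Formula N
Formula N wins overall and in every soil group — no reversal.

No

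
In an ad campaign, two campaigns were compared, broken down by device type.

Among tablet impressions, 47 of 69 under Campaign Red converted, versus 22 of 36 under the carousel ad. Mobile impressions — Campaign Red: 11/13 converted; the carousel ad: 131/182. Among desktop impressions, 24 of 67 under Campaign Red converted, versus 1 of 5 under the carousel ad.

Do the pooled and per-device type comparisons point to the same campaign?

Tablet: Campaign Red 47/69 = 68.1%, the carousel ad 22/36 = 61.1% → Campaign Red
Mobile: Campaign Red 11/13 = 84.6%, the carousel ad 131/182 = 72.0% → Campaign Red
Desktop: Campaign Red 24/67 = 35.8%, the carousel ad 1/5 = 20.0% → Campaign Red
Overall: Campaign Red 82/149 = 55.0%, the carousel ad 154/223 = 69.1% → the carousel ad
Campaign Red wins each device group but the carousel ad wins overall — the comparison reverses. Campaign Red's impressions skew toward desktop, which has a lower base rate.

No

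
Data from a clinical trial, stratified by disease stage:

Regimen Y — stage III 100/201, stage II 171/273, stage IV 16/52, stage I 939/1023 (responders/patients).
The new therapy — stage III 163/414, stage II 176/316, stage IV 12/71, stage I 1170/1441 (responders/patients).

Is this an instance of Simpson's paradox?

No

Stage III: Regimen Y 100/201 = 49.8%, the new therapy 163/414 = 39.4% → Regimen Y
Stage II: Regimen Y 171/273 = 62.6%, the new therapy 176/316 = 55.7% → Regimen Y
Stage IV: Regimen Y 16/52 = 30.8%, the new therapy 12/71 = 16.9% → Regimen Y
Stage I: Regimen Y 939/1023 = 91.8%, the new therapy 1170/1441 = 81.2% → Regimen Y
Overall: Regimen Y 1226/1549 = 79.1%, the new therapy 1521/2242 = 67.8% → Regimen Y
Regimen Y wins overall and in every disease group — no reversal.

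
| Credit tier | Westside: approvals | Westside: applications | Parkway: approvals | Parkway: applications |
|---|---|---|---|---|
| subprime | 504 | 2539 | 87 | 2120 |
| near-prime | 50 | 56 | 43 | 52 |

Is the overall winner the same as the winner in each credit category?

Yes

Subprime: Westside 504/2539 = 19.9%, Parkway 87/2120 = 4.1% → Westside
Near-prime: Westside 50/56 = 89.3%, Parkway 43/52 = 82.7% → Westside
Overall: Westside 554/2595 = 21.3%, Parkway 130/2172 = 6.0% → Westside
Westside wins overall and in every credit group — no reversal.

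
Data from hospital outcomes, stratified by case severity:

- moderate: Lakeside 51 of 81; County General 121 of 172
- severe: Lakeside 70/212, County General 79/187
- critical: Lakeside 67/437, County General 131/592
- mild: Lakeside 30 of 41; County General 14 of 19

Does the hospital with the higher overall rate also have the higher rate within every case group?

Yes

Moderate: Lakeside 51/81 = 63.0%, County General 121/172 = 70.3% → County General
Severe: Lakeside 70/212 = 33.0%, County General 79/187 = 42.2% → County General
Critical: Lakeside 67/437 = 15.3%, County General 131/592 = 22.1% → County General
Mild: Lakeside 30/41 = 73.2%, County General 14/19 = 73.7% → County General
Overall: Lakeside 218/771 = 28.3%, County General 345/970 = 35.6% → County General
County General wins overall and in every case group — no reversal.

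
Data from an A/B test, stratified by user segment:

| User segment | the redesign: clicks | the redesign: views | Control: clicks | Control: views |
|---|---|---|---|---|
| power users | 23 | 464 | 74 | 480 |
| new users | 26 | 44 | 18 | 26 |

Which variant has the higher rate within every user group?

Control

Power users: the redesign 23/464 = 5.0%, Control 74/480 = 15.4% → Control
New users: the redesign 26/44 = 59.1%, Control 18/26 = 69.2% → Control
Control has the higher rate in both groups.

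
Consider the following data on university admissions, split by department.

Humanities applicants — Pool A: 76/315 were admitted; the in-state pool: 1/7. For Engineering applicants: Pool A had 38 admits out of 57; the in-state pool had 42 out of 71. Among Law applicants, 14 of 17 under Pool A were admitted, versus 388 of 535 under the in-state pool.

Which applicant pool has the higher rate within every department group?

Pool A

Humanities: Pool A 76/315 = 24.1%, the in-state pool 1/7 = 14.3% → Pool A
Engineering: Pool A 38/57 = 66.7%, the in-state pool 42/71 = 59.2% → Pool A
Law: Pool A 14/17 = 82.4%, the in-state pool 388/535 = 72.5% → Pool A
Pool A has the higher rate in all 3 groups.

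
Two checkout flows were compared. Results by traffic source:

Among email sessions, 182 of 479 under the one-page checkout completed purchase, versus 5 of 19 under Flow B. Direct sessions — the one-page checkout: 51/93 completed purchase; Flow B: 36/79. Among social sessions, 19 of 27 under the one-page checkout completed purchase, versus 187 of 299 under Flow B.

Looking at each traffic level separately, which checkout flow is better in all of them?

Email: the one-page checkout 182/479 = 38.0%, Flow B 5/19 = 26.3% → the one-page checkout
Direct: the one-page checkout 51/93 = 54.8%, Flow B 36/79 = 45.6% → the one-page checkout
Social: the one-page checkout 19/27 = 70.4%, Flow B 187/299 = 62.5% → the one-page checkout
The one-page checkout has the higher rate in all 3 groups.

the one-page checkout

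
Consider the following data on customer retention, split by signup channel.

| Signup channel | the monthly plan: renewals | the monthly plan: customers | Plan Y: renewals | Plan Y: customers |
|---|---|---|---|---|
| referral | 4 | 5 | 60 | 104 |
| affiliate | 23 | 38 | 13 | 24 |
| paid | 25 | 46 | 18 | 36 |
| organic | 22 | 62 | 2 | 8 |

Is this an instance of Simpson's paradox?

Yes

Referral: the monthly plan 4/5 = 80.0%, Plan Y 60/104 = 57.7% → the monthly plan
Affiliate: the monthly plan 23/38 = 60.5%, Plan Y 13/24 = 54.2% → the monthly plan
Paid: the monthly plan 25/46 = 54.3%, Plan Y 18/36 = 50.0% → the monthly plan
Organic: the monthly plan 22/62 = 35.5%, Plan Y 2/8 = 25.0% → the monthly plan
Overall: the monthly plan 74/151 = 49.0%, Plan Y 93/172 = 54.1% → Plan Y
The monthly plan wins each signup group but Plan Y wins overall — the comparison reverses. The monthly plan's customers skew toward organic, which has a lower base rate.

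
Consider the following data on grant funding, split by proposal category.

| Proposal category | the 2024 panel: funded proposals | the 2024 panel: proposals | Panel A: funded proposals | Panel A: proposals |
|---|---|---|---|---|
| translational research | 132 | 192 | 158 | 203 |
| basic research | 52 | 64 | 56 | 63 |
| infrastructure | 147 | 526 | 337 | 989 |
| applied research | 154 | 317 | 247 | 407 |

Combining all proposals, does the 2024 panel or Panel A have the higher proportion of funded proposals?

Translational research: the 2024 panel 132/192 = 68.8%, Panel A 158/203 = 77.8% → Panel A
Basic research: the 2024 panel 52/64 = 81.2%, Panel A 56/63 = 88.9% → Panel A
Infrastructure: the 2024 panel 147/526 = 27.9%, Panel A 337/989 = 34.1% → Panel A
Applied research: the 2024 panel 154/317 = 48.6%, Panel A 247/407 = 60.7% → Panel A
Overall: the 2024 panel 485/1099 = 44.1%, Panel A 798/1662 = 48.0% → Panel A

Panel A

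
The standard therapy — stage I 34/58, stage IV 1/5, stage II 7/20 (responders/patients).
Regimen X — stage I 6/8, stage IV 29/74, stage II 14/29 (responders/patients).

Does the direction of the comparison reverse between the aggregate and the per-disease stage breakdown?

Yes

Stage I: the standard therapy 34/58 = 58.6%, Regimen X 6/8 = 75.0% → Regimen X
Stage IV: the standard therapy 1/5 = 20.0%, Regimen X 29/74 = 39.2% → Regimen X
Stage II: the standard therapy 7/20 = 35.0%, Regimen X 14/29 = 48.3% → Regimen X
Overall: the standard therapy 42/83 = 50.6%, Regimen X 49/111 = 44.1% → the standard therapy
Regimen X wins each disease group but the standard therapy wins overall — the comparison reverses. Regimen X's patients skew toward stage IV, which has a lower base rate.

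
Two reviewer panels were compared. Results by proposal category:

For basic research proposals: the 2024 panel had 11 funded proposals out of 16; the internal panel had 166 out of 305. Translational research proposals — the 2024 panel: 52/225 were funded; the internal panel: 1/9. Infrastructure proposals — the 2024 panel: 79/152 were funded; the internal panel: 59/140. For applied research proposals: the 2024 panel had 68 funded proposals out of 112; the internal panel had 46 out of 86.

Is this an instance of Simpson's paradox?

Yes

Basic research: the 2024 panel 11/16 = 68.8%, the internal panel 166/305 = 54.4% → the 2024 panel
Translational research: the 2024 panel 52/225 = 23.1%, the internal panel 1/9 = 11.1% → the 2024 panel
Infrastructure: the 2024 panel 79/152 = 52.0%, the internal panel 59/140 = 42.1% → the 2024 panel
Applied research: the 2024 panel 68/112 = 60.7%, the internal panel 46/86 = 53.5% → the 2024 panel
Overall: the 2024 panel 210/505 = 41.6%, the internal panel 272/540 = 50.4% → the internal panel
The 2024 panel wins each proposal group but the internal panel wins overall — the comparison reverses. The 2024 panel's proposals skew toward translational research, which has a lower base rate.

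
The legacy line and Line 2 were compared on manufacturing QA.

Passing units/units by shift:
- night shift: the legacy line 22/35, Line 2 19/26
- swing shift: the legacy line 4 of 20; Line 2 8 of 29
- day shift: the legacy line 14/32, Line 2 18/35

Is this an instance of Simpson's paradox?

No

Night shift: the legacy line 22/35 = 62.9%, Line 2 19/26 = 73.1% → Line 2
Swing shift: the legacy line 4/20 = 20.0%, Line 2 8/29 = 27.6% → Line 2
Day shift: the legacy line 14/32 = 43.8%, Line 2 18/35 = 51.4% → Line 2
Overall: the legacy line 40/87 = 46.0%, Line 2 45/90 = 50.0% → Line 2
Line 2 wins overall and in every shift group — no reversal.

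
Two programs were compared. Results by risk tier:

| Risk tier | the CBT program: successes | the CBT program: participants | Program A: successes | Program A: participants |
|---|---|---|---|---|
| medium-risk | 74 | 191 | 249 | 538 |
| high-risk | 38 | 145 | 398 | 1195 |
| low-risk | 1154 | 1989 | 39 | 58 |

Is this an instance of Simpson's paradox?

Medium-risk: the CBT program 74/191 = 38.7%, Program A 249/538 = 46.3% → Program A
High-risk: the CBT program 38/145 = 26.2%, Program A 398/1195 = 33.3% → Program A
Low-risk: the CBT program 1154/1989 = 58.0%, Program A 39/58 = 67.2% → Program A
Overall: the CBT program 1266/2325 = 54.5%, Program A 686/1791 = 38.3% → the CBT program
Program A wins each risk group but the CBT program wins overall — the comparison reverses. Program A's participants skew toward high-risk, which has a lower base rate.

Yes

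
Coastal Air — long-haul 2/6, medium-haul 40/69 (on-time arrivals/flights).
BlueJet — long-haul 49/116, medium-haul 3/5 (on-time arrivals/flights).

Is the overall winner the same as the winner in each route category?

No

Long-haul: Coastal Air 2/6 = 33.3%, BlueJet 49/116 = 42.2% → BlueJet
Medium-haul: Coastal Air 40/69 = 58.0%, BlueJet 3/5 = 60.0% → BlueJet
Overall: Coastal Air 42/75 = 56.0%, BlueJet 52/121 = 43.0% → Coastal Air
BlueJet wins each route group but Coastal Air wins overall — the comparison reverses. BlueJet's flights skew toward long-haul, which has a lower base rate.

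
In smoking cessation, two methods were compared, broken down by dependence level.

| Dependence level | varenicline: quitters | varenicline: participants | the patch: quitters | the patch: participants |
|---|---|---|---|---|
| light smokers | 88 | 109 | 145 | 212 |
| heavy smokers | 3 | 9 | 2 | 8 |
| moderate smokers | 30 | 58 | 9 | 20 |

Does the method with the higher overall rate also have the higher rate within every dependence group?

Light smokers: varenicline 88/109 = 80.7%, the patch 145/212 = 68.4% → varenicline
Heavy smokers: varenicline 3/9 = 33.3%, the patch 2/8 = 25.0% → varenicline
Moderate smokers: varenicline 30/58 = 51.7%, the patch 9/20 = 45.0% → varenicline
Overall: varenicline 121/176 = 68.8%, the patch 156/240 = 65.0% → varenicline
Varenicline wins overall and in every dependence group — no reversal.

Yes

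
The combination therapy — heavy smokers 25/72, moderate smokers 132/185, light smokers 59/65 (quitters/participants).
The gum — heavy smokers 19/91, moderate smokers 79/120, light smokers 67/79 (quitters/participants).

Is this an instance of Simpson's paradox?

No

Heavy smokers: the combination therapy 25/72 = 34.7%, the gum 19/91 = 20.9% → the combination therapy
Moderate smokers: the combination therapy 132/185 = 71.4%, the gum 79/120 = 65.8% → the combination therapy
Light smokers: the combination therapy 59/65 = 90.8%, the gum 67/79 = 84.8% → the combination therapy
Overall: the combination therapy 216/322 = 67.1%, the gum 165/290 = 56.9% → the combination therapy
The combination therapy wins overall and in every dependence group — no reversal.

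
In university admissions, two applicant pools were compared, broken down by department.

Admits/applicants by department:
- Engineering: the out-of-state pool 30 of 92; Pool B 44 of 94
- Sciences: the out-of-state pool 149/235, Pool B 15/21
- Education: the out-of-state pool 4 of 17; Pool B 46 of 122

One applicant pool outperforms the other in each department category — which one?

Pool B

Engineering: the out-of-state pool 30/92 = 32.6%, Pool B 44/94 = 46.8% → Pool B
Sciences: the out-of-state pool 149/235 = 63.4%, Pool B 15/21 = 71.4% → Pool B
Education: the out-of-state pool 4/17 = 23.5%, Pool B 46/122 = 37.7% → Pool B
Pool B has the higher rate in all 3 groups.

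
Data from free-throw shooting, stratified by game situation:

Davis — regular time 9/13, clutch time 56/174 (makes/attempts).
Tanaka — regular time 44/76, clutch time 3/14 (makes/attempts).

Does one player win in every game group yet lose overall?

Regular time: Davis 9/13 = 69.2%, Tanaka 44/76 = 57.9% → Davis
Clutch time: Davis 56/174 = 32.2%, Tanaka 3/14 = 21.4% → Davis
Overall: Davis 65/187 = 34.8%, Tanaka 47/90 = 52.2% → Tanaka
Davis wins each game group but Tanaka wins overall — the comparison reverses. Davis's attempts skew toward clutch time, which has a lower base rate.

Yes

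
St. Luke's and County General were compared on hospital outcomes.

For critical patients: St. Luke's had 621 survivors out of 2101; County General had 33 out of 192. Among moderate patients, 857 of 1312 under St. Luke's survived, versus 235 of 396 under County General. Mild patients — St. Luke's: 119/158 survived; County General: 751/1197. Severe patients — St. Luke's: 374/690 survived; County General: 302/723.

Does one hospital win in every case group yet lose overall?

Yes

Critical: St. Luke's 621/2101 = 29.6%, County General 33/192 = 17.2% → St. Luke's
Moderate: St. Luke's 857/1312 = 65.3%, County General 235/396 = 59.3% → St. Luke's
Mild: St. Luke's 119/158 = 75.3%, County General 751/1197 = 62.7% → St. Luke's
Severe: St. Luke's 374/690 = 54.2%, County General 302/723 = 41.8% → St. Luke's
Overall: St. Luke's 1971/4261 = 46.3%, County General 1321/2508 = 52.7% → County General
St. Luke's wins each case group but County General wins overall — the comparison reverses. St. Luke's's patients skew toward critical, which has a lower base rate.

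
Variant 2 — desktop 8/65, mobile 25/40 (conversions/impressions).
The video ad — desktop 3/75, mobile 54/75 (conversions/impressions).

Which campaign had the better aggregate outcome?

the video ad

Desktop: Variant 2 8/65 = 12.3%, the video ad 3/75 = 4.0% → Variant 2
Mobile: Variant 2 25/40 = 62.5%, the video ad 54/75 = 72.0% → the video ad
Overall: Variant 2 33/105 = 31.4%, the video ad 57/150 = 38.0% → the video ad
(Neither sweeps every device group, but the video ad has the higher pooled rate.)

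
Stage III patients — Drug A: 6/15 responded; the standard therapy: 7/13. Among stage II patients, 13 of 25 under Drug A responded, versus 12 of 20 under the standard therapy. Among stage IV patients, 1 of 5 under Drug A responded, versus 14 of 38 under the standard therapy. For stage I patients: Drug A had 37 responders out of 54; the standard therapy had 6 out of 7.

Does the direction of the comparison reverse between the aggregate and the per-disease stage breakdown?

Stage III: Drug A 6/15 = 40.0%, the standard therapy 7/13 = 53.8% → the standard therapy
Stage II: Drug A 13/25 = 52.0%, the standard therapy 12/20 = 60.0% → the standard therapy
Stage IV: Drug A 1/5 = 20.0%, the standard therapy 14/38 = 36.8% → the standard therapy
Stage I: Drug A 37/54 = 68.5%, the standard therapy 6/7 = 85.7% → the standard therapy
Overall: Drug A 57/99 = 57.6%, the standard therapy 39/78 = 50.0% → Drug A
The standard therapy wins each disease group but Drug A wins overall — the comparison reverses. The standard therapy's patients skew toward stage IV, which has a lower base rate.

Yes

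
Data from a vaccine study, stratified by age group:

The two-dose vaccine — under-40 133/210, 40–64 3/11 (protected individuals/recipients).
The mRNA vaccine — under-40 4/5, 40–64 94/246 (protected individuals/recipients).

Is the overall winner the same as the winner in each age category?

No

Under-40: the two-dose vaccine 133/210 = 63.3%, the mRNA vaccine 4/5 = 80.0% → the mRNA vaccine
40–64: the two-dose vaccine 3/11 = 27.3%, the mRNA vaccine 94/246 = 38.2% → the mRNA vaccine
Overall: the two-dose vaccine 136/221 = 61.5%, the mRNA vaccine 98/251 = 39.0% → the two-dose vaccine
The mRNA vaccine wins each age group but the two-dose vaccine wins overall — the comparison reverses. The mRNA vaccine's recipients skew toward 40–64, which has a lower base rate.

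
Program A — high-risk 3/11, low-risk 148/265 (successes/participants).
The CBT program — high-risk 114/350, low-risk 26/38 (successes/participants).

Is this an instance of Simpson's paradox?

High-risk: Program A 3/11 = 27.3%, the CBT program 114/350 = 32.6% → the CBT program
Low-risk: Program A 148/265 = 55.8%, the CBT program 26/38 = 68.4% → the CBT program
Overall: Program A 151/276 = 54.7%, the CBT program 140/388 = 36.1% → Program A
The CBT program wins each risk group but Program A wins overall — the comparison reverses. The CBT program's participants skew toward high-risk, which has a lower base rate.

Yes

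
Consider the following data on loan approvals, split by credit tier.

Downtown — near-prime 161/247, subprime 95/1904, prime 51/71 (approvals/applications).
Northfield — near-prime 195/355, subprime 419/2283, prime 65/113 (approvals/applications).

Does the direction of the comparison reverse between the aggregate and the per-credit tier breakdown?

No

Near-prime: Downtown 161/247 = 65.2%, Northfield 195/355 = 54.9% → Downtown
Subprime: Downtown 95/1904 = 5.0%, Northfield 419/2283 = 18.4% → Northfield
Prime: Downtown 51/71 = 71.8%, Northfield 65/113 = 57.5% → Downtown
Overall: Downtown 307/2222 = 13.8%, Northfield 679/2751 = 24.7% → Northfield
Neither sweeps: Downtown wins 2 of 3 groups, Northfield wins 1. Northfield wins overall but not every group — no Simpson reversal.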